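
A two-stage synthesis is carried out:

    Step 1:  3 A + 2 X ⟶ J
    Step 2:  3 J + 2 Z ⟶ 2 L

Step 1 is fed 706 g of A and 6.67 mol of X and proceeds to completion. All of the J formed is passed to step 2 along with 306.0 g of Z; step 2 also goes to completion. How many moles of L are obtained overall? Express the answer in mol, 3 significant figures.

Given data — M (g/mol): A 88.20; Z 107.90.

1.78 mol

Step 1:
n(A) = 706.0 / 88.20 = 8.005 mol
n(X) = 6.670 mol
n/ν for A = 8.005/3 = 2.668
n/ν for X = 6.670/2 = 3.335
Smallest n/ν is A → limiting reagent.
n(J) produced = (1/3) × 8.005 = 2.668 mol
Step 2:
n(J) available = 2.668 mol
n(Z) = 306.0 / 107.90 = 2.836 mol
n/ν for J = 2.668/3 = 0.8893
n/ν for Z = 2.836/2 = 1.418
Smallest n/ν is J → limiting reagent.
n(L) = (2/3) × 2.668 = 1.779 mol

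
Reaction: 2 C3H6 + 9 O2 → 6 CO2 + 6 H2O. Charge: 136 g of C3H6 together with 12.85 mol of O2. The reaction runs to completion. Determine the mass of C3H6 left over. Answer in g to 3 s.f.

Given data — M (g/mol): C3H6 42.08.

15.8 g

n(C3H6) = 136.0 / 42.08 = 3.232 mol
n(O2) = 12.85 mol
n/ν for C3H6 = 3.232/2 = 1.616
n/ν for O2 = 12.85/9 = 1.428
Smallest n/ν is O2 → limiting reagent.
C3H6 consumed = (2/9) × 12.85 = 2.856 mol
C3H6 remaining = 3.232 − 2.856 = 0.3760 mol
mass = 0.3760 × 42.08 = 15.82 g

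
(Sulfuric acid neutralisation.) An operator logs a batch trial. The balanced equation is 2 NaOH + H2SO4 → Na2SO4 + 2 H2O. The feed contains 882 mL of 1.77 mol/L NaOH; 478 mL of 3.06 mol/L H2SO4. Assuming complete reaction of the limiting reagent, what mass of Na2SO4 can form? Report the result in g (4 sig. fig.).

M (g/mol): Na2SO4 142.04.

110.9 g

n(NaOH) = 1.77 × 882.0/1000 = 1.561 mol
n(H2SO4) = 3.06 × 478.0/1000 = 1.463 mol
n/ν for NaOH = 1.561/2 = 0.7805
n/ν for H2SO4 = 1.463/1 = 1.463
Smallest n/ν is NaOH → limiting reagent.
n(Na2SO4) = (1/2) × 1.561 = 0.7805 mol
mass = 0.7805 × 142.04 = 110.9 g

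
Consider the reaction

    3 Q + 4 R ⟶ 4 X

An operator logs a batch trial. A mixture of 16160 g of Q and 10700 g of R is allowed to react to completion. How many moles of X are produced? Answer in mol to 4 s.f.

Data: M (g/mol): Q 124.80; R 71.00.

n(Q) = 16160 / 124.80 = 129.5 mol
n(R) = 10700 / 71.00 = 150.7 mol
n/ν → Q: 43.17, R: 37.68; R is limiting.
n(X) = (4/4) × 150.7 = 150.7 mol

150.7 mol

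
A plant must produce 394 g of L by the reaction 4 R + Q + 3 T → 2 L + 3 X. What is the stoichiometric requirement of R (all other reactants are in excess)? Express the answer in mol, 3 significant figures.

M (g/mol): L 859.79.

n(L) = 394 / 859.79 = 0.4583 mol
n(R) = (4/2) × 0.4583 = 0.9166 mol

0.917 mol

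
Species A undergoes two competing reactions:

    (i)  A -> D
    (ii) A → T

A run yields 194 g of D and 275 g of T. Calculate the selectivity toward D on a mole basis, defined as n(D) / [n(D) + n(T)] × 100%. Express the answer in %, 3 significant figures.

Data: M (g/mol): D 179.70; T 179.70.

n(D) = 194 / 179.70 = 1.080 mol
n(T) = 275 / 179.70 = 1.530 mol
selectivity = 1.080/(1.080+1.530) × 100 = 41.38 %

41.4 %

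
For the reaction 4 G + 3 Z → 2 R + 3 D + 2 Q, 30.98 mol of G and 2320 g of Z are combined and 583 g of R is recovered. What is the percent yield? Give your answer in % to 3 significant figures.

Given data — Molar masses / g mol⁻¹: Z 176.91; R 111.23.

60.0 %

n(G) = 30.98 mol
n(Z) = 2320 / 176.91 = 13.11 mol
n/ν for G = 30.98/4 = 7.745
n/ν for Z = 13.11/3 = 4.370
Smallest n/ν is Z → limiting reagent.
theoretical n(R) = (2/3) × 13.11 = 8.740 mol → 972.2 g
% yield = 583 / 972.2 × 100 = 59.97 %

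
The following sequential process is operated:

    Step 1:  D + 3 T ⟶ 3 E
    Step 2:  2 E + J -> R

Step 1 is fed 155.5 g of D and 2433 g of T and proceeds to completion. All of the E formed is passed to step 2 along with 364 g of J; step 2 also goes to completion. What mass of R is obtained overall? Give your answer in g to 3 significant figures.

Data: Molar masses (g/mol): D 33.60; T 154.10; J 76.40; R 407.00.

1940 g

Step 1:
n(D) = 155.5 / 33.60 = 4.628 mol
n(T) = 2433 / 154.10 = 15.79 mol
n/ν for D = 4.628/1 = 4.628
n/ν for T = 15.79/3 = 5.263
Smallest n/ν is D → limiting reagent.
n(E) produced = (3/1) × 4.628 = 13.88 mol
Step 2:
n(E) available = 13.88 mol
n(J) = 364.0 / 76.40 = 4.764 mol
n/ν for E = 13.88/2 = 6.940
n/ν for J = 4.764/1 = 4.764
Smallest n/ν is J → limiting reagent.
n(R) = (1/1) × 4.764 = 4.764 mol
mass = 4.764 × 407.00 = 1939 g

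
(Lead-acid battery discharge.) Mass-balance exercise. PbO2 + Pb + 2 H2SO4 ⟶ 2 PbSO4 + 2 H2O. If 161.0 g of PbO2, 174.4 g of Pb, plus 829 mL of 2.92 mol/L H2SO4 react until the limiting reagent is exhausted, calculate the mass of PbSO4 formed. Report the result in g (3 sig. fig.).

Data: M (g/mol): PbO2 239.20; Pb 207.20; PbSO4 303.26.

n(PbO2) = 161.0 / 239.20 = 0.6731 mol
n(Pb) = 174.4 / 207.20 = 0.8417 mol
n(H2SO4) = 2.92 × 829.0/1000 = 2.421 mol
n/ν for PbO2 = 0.6731/1 = 0.6731
n/ν for Pb = 0.8417/1 = 0.8417
n/ν for H2SO4 = 2.421/2 = 1.211
Smallest n/ν is PbO2 → limiting reagent.
n(PbSO4) = (2/1) × 0.6731 = 1.346 mol
mass = 1.346 × 303.26 = 408.2 g

408 g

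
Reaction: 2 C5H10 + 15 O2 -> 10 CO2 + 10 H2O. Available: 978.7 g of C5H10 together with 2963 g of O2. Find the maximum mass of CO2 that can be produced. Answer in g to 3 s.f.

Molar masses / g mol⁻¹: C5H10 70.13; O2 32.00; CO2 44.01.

2720 g

n(C5H10) = 978.7 / 70.13 = 13.96 mol
n(O2) = 2963 / 32.00 = 92.59 mol
n/ν → C5H10: 6.980, O2: 6.173; O2 is limiting.
n(CO2) = (10/15) × 92.59 = 61.73 mol
mass = 61.73 × 44.01 = 2717 g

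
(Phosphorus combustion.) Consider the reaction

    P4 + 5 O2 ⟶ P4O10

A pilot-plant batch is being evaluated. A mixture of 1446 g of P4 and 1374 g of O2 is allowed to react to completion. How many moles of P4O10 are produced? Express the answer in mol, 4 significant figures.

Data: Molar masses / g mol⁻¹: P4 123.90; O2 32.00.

n(P4) = 1446 / 123.90 = 11.67 mol
n(O2) = 1374 / 32.00 = 42.94 mol
n/ν for P4 = 11.67/1 = 11.67
n/ν for O2 = 42.94/5 = 8.588
Smallest n/ν is O2 → limiting reagent.
n(P4O10) = (1/5) × 42.94 = 8.588 mol

8.588 mol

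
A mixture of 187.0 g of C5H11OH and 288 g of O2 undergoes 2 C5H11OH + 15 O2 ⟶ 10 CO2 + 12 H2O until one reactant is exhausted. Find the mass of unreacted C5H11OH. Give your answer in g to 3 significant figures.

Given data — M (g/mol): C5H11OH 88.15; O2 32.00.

n(C5H11OH) = 187.0 / 88.15 = 2.121 mol
n(O2) = 288.0 / 32.00 = 9.000 mol
n/ν for C5H11OH = 2.121/2 = 1.061
n/ν for O2 = 9.000/15 = 0.6000
Smallest n/ν is O2 → limiting reagent.
C5H11OH consumed = (2/15) × 9.000 = 1.200 mol
C5H11OH remaining = 2.121 − 1.200 = 0.9210 mol
mass = 0.9210 × 88.15 = 81.19 g

81.2 g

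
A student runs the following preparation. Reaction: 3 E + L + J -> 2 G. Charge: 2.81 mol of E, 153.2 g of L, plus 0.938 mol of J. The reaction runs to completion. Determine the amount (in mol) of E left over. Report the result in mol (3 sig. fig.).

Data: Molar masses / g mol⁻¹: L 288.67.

1.22 mol

n(E) = 2.810 mol
n(L) = 153.2 / 288.67 = 0.5307 mol
n(J) = 0.9380 mol
n/ν for E = 2.810/3 = 0.9367
n/ν for L = 0.5307/1 = 0.5307
n/ν for J = 0.9380/1 = 0.9380
Smallest n/ν is L → limiting reagent.
E consumed = (3/1) × 0.5307 = 1.592 mol
E remaining = 2.810 − 1.592 = 1.218 mol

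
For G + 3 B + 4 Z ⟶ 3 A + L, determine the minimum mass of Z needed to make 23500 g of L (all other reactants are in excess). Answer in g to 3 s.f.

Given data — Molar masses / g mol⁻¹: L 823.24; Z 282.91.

n(L) = 23500 / 823.24 = 28.55 mol
n(Z) = (4/1) × 28.55 = 114.2 mol
mass = 114.2 × 282.91 = 32310 g

32300 g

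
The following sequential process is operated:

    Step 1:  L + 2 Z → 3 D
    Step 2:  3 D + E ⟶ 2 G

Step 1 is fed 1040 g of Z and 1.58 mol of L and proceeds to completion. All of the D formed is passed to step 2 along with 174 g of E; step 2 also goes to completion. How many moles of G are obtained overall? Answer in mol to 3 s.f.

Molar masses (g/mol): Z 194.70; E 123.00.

2.83 mol

Step 1:
n(Z) = 1040 / 194.70 = 5.342 mol
n(L) = 1.580 mol
n/ν → Z: 2.671, L: 1.580; L is limiting.
n(D) produced = (3/1) × 1.580 = 4.740 mol
Step 2:
n(D) available = 4.740 mol
n(E) = 174.0 / 123.00 = 1.415 mol
n/ν → D: 1.580, E: 1.415; E is limiting.
n(G) = (2/1) × 1.415 = 2.830 mol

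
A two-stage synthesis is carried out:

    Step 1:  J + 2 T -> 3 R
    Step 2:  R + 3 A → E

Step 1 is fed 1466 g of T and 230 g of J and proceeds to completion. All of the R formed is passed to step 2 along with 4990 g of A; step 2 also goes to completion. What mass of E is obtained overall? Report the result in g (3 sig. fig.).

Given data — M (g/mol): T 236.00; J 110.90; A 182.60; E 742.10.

4620 g

Step 1:
n(T) = 1466 / 236.00 = 6.212 mol
n(J) = 230.0 / 110.90 = 2.074 mol
n/ν for T = 6.212/2 = 3.106
n/ν for J = 2.074/1 = 2.074
Smallest n/ν is J → limiting reagent.
n(R) produced = (3/1) × 2.074 = 6.222 mol
Step 2:
n(R) available = 6.222 mol
n(A) = 4990 / 182.60 = 27.33 mol
n/ν for R = 6.222/1 = 6.222
n/ν for A = 27.33/3 = 9.110
Smallest n/ν is R → limiting reagent.
n(E) = (1/1) × 6.222 = 6.222 mol
mass = 6.222 × 742.10 = 4617 g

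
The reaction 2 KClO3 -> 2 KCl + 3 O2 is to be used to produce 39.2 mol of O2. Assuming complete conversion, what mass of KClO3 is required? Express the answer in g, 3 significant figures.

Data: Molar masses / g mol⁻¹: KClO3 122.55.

3200 g

n(O2) = 39.20 mol
n(KClO3) = (2/3) × 39.20 = 26.13 mol
mass = 26.13 × 122.55 = 3202 g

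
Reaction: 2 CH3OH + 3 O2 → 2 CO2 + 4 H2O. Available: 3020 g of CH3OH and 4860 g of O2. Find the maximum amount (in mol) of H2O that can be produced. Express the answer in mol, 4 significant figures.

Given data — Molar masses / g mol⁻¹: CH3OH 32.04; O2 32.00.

188.5 mol

n(CH3OH) = 3020 / 32.04 = 94.26 mol
n(O2) = 4860 / 32.00 = 151.9 mol
n/ν for CH3OH = 94.26/2 = 47.13
n/ν for O2 = 151.9/3 = 50.63
Smallest n/ν is CH3OH → limiting reagent.
n(H2O) = (4/2) × 94.26 = 188.5 mol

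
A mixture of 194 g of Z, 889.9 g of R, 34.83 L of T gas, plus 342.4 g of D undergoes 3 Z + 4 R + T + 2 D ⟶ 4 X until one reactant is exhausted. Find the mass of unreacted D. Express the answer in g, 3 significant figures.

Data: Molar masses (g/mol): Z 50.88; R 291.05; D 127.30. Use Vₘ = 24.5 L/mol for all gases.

148 g

n(Z) = 194.0 / 50.88 = 3.813 mol
n(R) = 889.9 / 291.05 = 3.058 mol
n(T) = 34.83 / 24.5 = 1.422 mol
n(D) = 342.4 / 127.30 = 2.690 mol
n/ν → Z: 1.271, R: 0.7645, T: 1.422, D: 1.345; R is limiting.
D consumed = (2/4) × 3.058 = 1.529 mol
D remaining = 2.690 − 1.529 = 1.161 mol
mass = 1.161 × 127.30 = 147.8 g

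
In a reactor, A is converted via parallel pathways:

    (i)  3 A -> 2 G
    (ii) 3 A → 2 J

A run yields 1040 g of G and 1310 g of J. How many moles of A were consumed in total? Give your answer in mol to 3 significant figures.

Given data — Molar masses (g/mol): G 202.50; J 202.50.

17.4 mol

n(G) = 1040 / 202.50 = 5.136 mol
n(J) = 1310 / 202.50 = 6.469 mol
n(A) via (i) = (3/2)×5.136 = 7.704 mol
n(A) via (ii) = (3/2)×6.469 = 9.704 mol
total n(A) = 7.704 + 9.704 = 17.41 mol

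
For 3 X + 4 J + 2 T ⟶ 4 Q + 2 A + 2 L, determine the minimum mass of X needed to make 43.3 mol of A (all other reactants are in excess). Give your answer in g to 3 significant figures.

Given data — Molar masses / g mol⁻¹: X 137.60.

8940 g

n(A) = 43.30 mol
n(X) = (3/2) × 43.30 = 64.95 mol
mass = 64.95 × 137.60 = 8937 g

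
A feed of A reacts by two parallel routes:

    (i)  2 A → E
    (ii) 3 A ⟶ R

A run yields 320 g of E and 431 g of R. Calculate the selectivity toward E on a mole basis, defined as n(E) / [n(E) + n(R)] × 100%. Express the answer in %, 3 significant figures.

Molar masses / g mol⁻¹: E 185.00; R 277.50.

52.7 %

n(E) = 320 / 185.00 = 1.730 mol
n(R) = 431 / 277.50 = 1.553 mol
selectivity = 1.730/(1.730+1.553) × 100 = 52.70 %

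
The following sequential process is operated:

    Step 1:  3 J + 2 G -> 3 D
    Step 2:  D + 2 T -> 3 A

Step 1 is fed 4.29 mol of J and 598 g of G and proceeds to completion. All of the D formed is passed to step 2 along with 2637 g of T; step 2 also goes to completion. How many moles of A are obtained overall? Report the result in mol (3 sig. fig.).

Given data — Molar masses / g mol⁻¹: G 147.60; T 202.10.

12.9 mol

Step 1:
n(J) = 4.290 mol
n(G) = 598.0 / 147.60 = 4.051 mol
n/ν for J = 4.290/3 = 1.430
n/ν for G = 4.051/2 = 2.026
Smallest n/ν is J → limiting reagent.
n(D) produced = (3/3) × 4.290 = 4.290 mol
Step 2:
n(D) available = 4.290 mol
n(T) = 2637 / 202.10 = 13.05 mol
n/ν for D = 4.290/1 = 4.290
n/ν for T = 13.05/2 = 6.525
Smallest n/ν is D → limiting reagent.
n(A) = (3/1) × 4.290 = 12.87 mol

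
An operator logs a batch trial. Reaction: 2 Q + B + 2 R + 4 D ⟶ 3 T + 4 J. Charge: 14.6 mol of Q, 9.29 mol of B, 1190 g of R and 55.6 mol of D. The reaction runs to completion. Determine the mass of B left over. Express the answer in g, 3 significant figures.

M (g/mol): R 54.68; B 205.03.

408 g

n(Q) = 14.60 mol
n(B) = 9.290 mol
n(R) = 1190 / 54.68 = 21.76 mol
n(D) = 55.60 mol
n/ν → Q: 7.300, B: 9.290, R: 10.88, D: 13.90; Q is limiting.
B consumed = (1/2) × 14.60 = 7.300 mol
B remaining = 9.290 − 7.300 = 1.990 mol
mass = 1.990 × 205.03 = 408.0 g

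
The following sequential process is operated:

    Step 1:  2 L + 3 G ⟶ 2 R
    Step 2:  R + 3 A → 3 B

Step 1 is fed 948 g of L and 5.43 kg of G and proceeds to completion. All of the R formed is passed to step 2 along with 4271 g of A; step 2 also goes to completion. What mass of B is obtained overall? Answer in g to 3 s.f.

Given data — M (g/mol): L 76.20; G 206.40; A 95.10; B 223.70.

Step 1:
n(L) = 948.0 / 76.20 = 12.44 mol
n(G) = 5.430×1000 / 206.40 = 26.31 mol
n/ν for L = 12.44/2 = 6.220
n/ν for G = 26.31/3 = 8.770
Smallest n/ν is L → limiting reagent.
n(R) produced = (2/2) × 12.44 = 12.44 mol
Step 2:
n(R) available = 12.44 mol
n(A) = 4271 / 95.10 = 44.91 mol
n/ν for R = 12.44/1 = 12.44
n/ν for A = 44.91/3 = 14.97
Smallest n/ν is R → limiting reagent.
n(B) = (3/1) × 12.44 = 37.32 mol
mass = 37.32 × 223.70 = 8348 g

8350 g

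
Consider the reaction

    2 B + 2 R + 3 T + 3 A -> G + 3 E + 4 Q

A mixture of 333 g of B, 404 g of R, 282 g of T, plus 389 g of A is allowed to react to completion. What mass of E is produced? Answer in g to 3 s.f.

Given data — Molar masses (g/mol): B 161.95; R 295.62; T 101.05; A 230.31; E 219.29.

370 g

n(B) = 333.0 / 161.95 = 2.056 mol
n(R) = 404.0 / 295.62 = 1.367 mol
n(T) = 282.0 / 101.05 = 2.791 mol
n(A) = 389.0 / 230.31 = 1.689 mol
n/ν for B = 2.056/2 = 1.028
n/ν for R = 1.367/2 = 0.6835
n/ν for T = 2.791/3 = 0.9303
n/ν for A = 1.689/3 = 0.5630
Smallest n/ν is A → limiting reagent.
n(E) = (3/3) × 1.689 = 1.689 mol
mass = 1.689 × 219.29 = 370.4 g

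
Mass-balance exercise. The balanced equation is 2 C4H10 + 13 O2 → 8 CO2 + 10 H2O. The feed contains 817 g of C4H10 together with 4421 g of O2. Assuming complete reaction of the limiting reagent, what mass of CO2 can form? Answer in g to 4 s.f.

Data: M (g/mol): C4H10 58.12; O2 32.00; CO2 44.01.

2475 g

n(C4H10) = 817.0 / 58.12 = 14.06 mol
n(O2) = 4421 / 32.00 = 138.2 mol
n/ν → C4H10: 7.030, O2: 10.63; C4H10 is limiting.
n(CO2) = (8/2) × 14.06 = 56.24 mol
mass = 56.24 × 44.01 = 2475 g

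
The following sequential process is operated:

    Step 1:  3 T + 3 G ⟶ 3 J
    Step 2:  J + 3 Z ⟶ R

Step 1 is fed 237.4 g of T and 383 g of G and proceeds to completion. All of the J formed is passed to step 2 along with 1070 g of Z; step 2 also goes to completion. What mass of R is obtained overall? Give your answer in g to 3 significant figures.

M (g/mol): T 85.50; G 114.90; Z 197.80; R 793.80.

1430 g

Step 1:
n(T) = 237.4 / 85.50 = 2.777 mol
n(G) = 383.0 / 114.90 = 3.333 mol
n/ν for T = 2.777/3 = 0.9257
n/ν for G = 3.333/3 = 1.111
Smallest n/ν is T → limiting reagent.
n(J) produced = (3/3) × 2.777 = 2.777 mol
Step 2:
n(J) available = 2.777 mol
n(Z) = 1070 / 197.80 = 5.410 mol
n/ν for J = 2.777/1 = 2.777
n/ν for Z = 5.410/3 = 1.803
Smallest n/ν is Z → limiting reagent.
n(R) = (1/3) × 5.410 = 1.803 mol
mass = 1.803 × 793.80 = 1431 g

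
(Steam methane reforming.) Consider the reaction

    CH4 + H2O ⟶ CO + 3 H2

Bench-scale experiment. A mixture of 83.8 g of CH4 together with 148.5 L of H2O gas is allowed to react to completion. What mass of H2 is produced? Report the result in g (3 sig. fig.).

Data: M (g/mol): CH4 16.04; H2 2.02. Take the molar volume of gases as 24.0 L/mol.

31.7 g

n(CH4) = 83.80 / 16.04 = 5.224 mol
n(H2O) = 148.5 / 24.0 = 6.188 mol
n/ν for CH4 = 5.224/1 = 5.224
n/ν for H2O = 6.188/1 = 6.188
Smallest n/ν is CH4 → limiting reagent.
n(H2) = (3/1) × 5.224 = 15.67 mol
mass = 15.67 × 2.02 = 31.65 g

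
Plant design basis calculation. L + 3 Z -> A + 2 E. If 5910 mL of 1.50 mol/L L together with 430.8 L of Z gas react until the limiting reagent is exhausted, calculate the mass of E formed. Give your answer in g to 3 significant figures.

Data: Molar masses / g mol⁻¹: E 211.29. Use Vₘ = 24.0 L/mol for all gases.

n(L) = 1.50 × 5910/1000 = 8.865 mol
n(Z) = 430.8 / 24.0 = 17.95 mol
n/ν for L = 8.865/1 = 8.865
n/ν for Z = 17.95/3 = 5.983
Smallest n/ν is Z → limiting reagent.
n(E) = (2/3) × 17.95 = 11.97 mol
mass = 11.97 × 211.29 = 2529 g

2530 g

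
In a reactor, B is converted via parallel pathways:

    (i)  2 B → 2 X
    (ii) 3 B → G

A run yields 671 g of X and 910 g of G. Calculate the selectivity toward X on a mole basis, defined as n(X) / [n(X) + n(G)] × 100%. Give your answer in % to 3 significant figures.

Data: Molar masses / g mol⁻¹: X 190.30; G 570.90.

68.9 %

n(X) = 671 / 190.30 = 3.526 mol
n(G) = 910 / 570.90 = 1.594 mol
selectivity = 3.526/(3.526+1.594) × 100 = 68.87 %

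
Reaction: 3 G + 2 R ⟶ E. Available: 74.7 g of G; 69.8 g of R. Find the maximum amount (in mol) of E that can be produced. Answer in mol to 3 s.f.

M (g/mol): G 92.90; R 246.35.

n(G) = 74.70 / 92.90 = 0.8041 mol
n(R) = 69.80 / 246.35 = 0.2833 mol
n/ν → G: 0.2680, R: 0.1417; R is limiting.
n(E) = (1/2) × 0.2833 = 0.1417 mol

0.142 mol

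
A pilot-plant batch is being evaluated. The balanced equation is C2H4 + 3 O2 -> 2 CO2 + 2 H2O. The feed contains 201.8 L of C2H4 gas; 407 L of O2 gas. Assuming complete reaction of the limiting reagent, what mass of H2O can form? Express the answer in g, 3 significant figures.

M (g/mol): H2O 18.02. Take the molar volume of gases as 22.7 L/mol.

215 g

n(C2H4) = 201.8 / 22.7 = 8.890 mol
n(O2) = 407.0 / 22.7 = 17.93 mol
n/ν for C2H4 = 8.890/1 = 8.890
n/ν for O2 = 17.93/3 = 5.977
Smallest n/ν is O2 → limiting reagent.
n(H2O) = (2/3) × 17.93 = 11.95 mol
mass = 11.95 × 18.02 = 215.3 g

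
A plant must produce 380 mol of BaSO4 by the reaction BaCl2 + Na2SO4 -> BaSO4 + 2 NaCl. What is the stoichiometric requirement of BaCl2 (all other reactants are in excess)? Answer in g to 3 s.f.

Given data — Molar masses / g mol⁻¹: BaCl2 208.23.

n(BaSO4) = 380.0 mol
n(BaCl2) = (1/1) × 380.0 = 380.0 mol
mass = 380.0 × 208.23 = 79130 g

79100 g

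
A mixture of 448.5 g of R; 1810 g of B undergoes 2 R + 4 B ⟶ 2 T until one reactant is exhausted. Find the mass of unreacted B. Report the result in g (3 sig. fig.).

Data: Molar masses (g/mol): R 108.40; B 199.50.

159 g

n(R) = 448.5 / 108.40 = 4.137 mol
n(B) = 1810 / 199.50 = 9.073 mol
n/ν for R = 4.137/2 = 2.069
n/ν for B = 9.073/4 = 2.268
Smallest n/ν is R → limiting reagent.
B consumed = (4/2) × 4.137 = 8.274 mol
B remaining = 9.073 − 8.274 = 0.7990 mol
mass = 0.7990 × 199.50 = 159.4 g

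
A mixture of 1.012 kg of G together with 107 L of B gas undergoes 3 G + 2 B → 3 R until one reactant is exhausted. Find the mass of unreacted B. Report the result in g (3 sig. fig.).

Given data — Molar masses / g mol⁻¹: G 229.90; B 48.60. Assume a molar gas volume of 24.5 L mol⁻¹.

69.6 g

n(G) = 1.012×1000 / 229.90 = 4.402 mol
n(B) = 107.0 / 24.5 = 4.367 mol
n/ν for G = 4.402/3 = 1.467
n/ν for B = 4.367/2 = 2.184
Smallest n/ν is G → limiting reagent.
B consumed = (2/3) × 4.402 = 2.935 mol
B remaining = 4.367 − 2.935 = 1.432 mol
mass = 1.432 × 48.60 = 69.60 g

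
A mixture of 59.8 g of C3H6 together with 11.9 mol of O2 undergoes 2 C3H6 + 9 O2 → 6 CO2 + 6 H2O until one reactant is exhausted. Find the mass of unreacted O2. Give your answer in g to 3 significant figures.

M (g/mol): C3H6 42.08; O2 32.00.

n(C3H6) = 59.80 / 42.08 = 1.421 mol
n(O2) = 11.90 mol
n/ν → C3H6: 0.7105, O2: 1.322; C3H6 is limiting.
O2 consumed = (9/2) × 1.421 = 6.395 mol
O2 remaining = 11.90 − 6.395 = 5.505 mol
mass = 5.505 × 32.00 = 176.2 g

176 g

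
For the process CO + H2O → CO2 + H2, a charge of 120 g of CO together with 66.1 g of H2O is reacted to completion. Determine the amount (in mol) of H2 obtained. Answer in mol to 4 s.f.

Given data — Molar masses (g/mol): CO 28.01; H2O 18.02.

n(CO) = 120.0 / 28.01 = 4.284 mol
n(H2O) = 66.10 / 18.02 = 3.668 mol
n/ν for CO = 4.284/1 = 4.284
n/ν for H2O = 3.668/1 = 3.668
Smallest n/ν is H2O → limiting reagent.
n(H2) = (1/1) × 3.668 = 3.668 mol

3.668 mol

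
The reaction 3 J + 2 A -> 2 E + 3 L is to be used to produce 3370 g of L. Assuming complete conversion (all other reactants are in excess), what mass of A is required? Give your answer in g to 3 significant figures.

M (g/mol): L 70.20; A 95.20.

3050 g

n(L) = 3370 / 70.20 = 48.01 mol
n(A) = (2/3) × 48.01 = 32.01 mol
mass = 32.01 × 95.20 = 3047 g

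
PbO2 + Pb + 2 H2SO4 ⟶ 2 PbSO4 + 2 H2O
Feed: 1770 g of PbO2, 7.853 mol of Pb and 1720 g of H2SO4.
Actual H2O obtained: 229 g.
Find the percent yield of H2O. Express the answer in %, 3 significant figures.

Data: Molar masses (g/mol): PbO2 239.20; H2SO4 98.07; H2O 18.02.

n(PbO2) = 1770 / 239.20 = 7.400 mol
n(Pb) = 7.853 mol
n(H2SO4) = 1720 / 98.07 = 17.54 mol
n/ν → PbO2: 7.400, Pb: 7.853, H2SO4: 8.770; PbO2 is limiting.
theoretical n(H2O) = (2/1) × 7.400 = 14.80 mol → 266.7 g
% yield = 229 / 266.7 × 100 = 85.86 %

85.9 %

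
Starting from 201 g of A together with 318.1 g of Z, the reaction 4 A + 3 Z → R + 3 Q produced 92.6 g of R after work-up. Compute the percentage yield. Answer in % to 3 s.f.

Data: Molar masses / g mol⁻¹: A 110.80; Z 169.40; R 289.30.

n(A) = 201.0 / 110.80 = 1.814 mol
n(Z) = 318.1 / 169.40 = 1.878 mol
n/ν for A = 1.814/4 = 0.4535
n/ν for Z = 1.878/3 = 0.6260
Smallest n/ν is A → limiting reagent.
theoretical n(R) = (1/4) × 1.814 = 0.4535 mol → 131.2 g
% yield = 92.6 / 131.2 × 100 = 70.58 %

70.6 %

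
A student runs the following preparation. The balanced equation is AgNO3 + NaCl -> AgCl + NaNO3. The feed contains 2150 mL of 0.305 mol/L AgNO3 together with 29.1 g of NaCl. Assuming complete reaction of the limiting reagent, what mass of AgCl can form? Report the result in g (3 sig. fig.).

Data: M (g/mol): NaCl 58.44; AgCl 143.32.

71.4 g

n(AgNO3) = 0.305 × 2150/1000 = 0.6558 mol
n(NaCl) = 29.10 / 58.44 = 0.4979 mol
n/ν for AgNO3 = 0.6558/1 = 0.6558
n/ν for NaCl = 0.4979/1 = 0.4979
Smallest n/ν is NaCl → limiting reagent.
n(AgCl) = (1/1) × 0.4979 = 0.4979 mol
mass = 0.4979 × 143.32 = 71.36 g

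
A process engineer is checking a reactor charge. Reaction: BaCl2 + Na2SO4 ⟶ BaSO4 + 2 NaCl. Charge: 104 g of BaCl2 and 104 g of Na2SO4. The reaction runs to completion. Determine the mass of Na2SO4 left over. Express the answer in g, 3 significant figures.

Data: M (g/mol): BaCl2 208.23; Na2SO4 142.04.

33.1 g

n(BaCl2) = 104.0 / 208.23 = 0.4994 mol
n(Na2SO4) = 104.0 / 142.04 = 0.7322 mol
n/ν for BaCl2 = 0.4994/1 = 0.4994
n/ν for Na2SO4 = 0.7322/1 = 0.7322
Smallest n/ν is BaCl2 → limiting reagent.
Na2SO4 consumed = (1/1) × 0.4994 = 0.4994 mol
Na2SO4 remaining = 0.7322 − 0.4994 = 0.2328 mol
mass = 0.2328 × 142.04 = 33.07 g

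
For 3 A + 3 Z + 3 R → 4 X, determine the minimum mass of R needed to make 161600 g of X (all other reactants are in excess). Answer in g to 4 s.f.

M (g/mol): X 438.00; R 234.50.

n(X) = 161600 / 438.00 = 368.9 mol
n(R) = (3/4) × 368.9 = 276.7 mol
mass = 276.7 × 234.50 = 64890 g

64890 g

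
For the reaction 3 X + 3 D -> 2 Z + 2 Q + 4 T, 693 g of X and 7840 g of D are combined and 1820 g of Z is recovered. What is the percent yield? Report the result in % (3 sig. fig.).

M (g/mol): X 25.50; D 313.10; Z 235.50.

n(X) = 693.0 / 25.50 = 27.18 mol
n(D) = 7840 / 313.10 = 25.04 mol
n/ν for X = 27.18/3 = 9.060
n/ν for D = 25.04/3 = 8.347
Smallest n/ν is D → limiting reagent.
theoretical n(Z) = (2/3) × 25.04 = 16.69 mol → 3930 g
% yield = 1820 / 3930 × 100 = 46.31 %

46.3 %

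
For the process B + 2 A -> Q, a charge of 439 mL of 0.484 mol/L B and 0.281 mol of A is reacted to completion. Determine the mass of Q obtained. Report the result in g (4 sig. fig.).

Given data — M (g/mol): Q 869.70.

n(B) = 0.484 × 439.0/1000 = 0.2125 mol
n(A) = 0.2810 mol
n/ν for B = 0.2125/1 = 0.2125
n/ν for A = 0.2810/2 = 0.1405
Smallest n/ν is A → limiting reagent.
n(Q) = (1/2) × 0.2810 = 0.1405 mol
mass = 0.1405 × 869.70 = 122.2 g

122.2 g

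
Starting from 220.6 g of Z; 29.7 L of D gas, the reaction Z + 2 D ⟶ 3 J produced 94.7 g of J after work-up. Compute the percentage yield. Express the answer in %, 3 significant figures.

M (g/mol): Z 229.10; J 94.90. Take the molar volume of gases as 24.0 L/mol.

53.8 %

n(Z) = 220.6 / 229.10 = 0.9629 mol
n(D) = 29.70 / 24.0 = 1.238 mol
n/ν → Z: 0.9629, D: 0.6190; D is limiting.
theoretical n(J) = (3/2) × 1.238 = 1.857 mol → 176.2 g
% yield = 94.7 / 176.2 × 100 = 53.75 %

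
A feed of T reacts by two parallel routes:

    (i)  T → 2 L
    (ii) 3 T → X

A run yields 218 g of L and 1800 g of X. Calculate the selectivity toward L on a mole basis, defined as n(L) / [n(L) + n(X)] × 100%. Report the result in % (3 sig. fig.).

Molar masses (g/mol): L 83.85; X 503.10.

42.1 %

n(L) = 218 / 83.85 = 2.600 mol
n(X) = 1800 / 503.10 = 3.578 mol
selectivity = 2.600/(2.600+3.578) × 100 = 42.08 %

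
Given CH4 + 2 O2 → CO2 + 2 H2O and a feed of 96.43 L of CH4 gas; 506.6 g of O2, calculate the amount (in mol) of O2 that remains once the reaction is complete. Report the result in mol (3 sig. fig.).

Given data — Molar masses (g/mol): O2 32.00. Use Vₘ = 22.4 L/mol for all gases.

n(CH4) = 96.43 / 22.4 = 4.305 mol
n(O2) = 506.6 / 32.00 = 15.83 mol
n/ν for CH4 = 4.305/1 = 4.305
n/ν for O2 = 15.83/2 = 7.915
Smallest n/ν is CH4 → limiting reagent.
O2 consumed = (2/1) × 4.305 = 8.610 mol
O2 remaining = 15.83 − 8.610 = 7.220 mol

7.22 mol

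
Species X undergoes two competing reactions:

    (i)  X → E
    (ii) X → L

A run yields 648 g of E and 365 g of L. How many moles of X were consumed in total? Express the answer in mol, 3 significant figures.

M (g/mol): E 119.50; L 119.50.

n(E) = 648 / 119.50 = 5.423 mol
n(L) = 365 / 119.50 = 3.054 mol
n(X) via (i) = (1/1)×5.423 = 5.423 mol
n(X) via (ii) = (1/1)×3.054 = 3.054 mol
total n(X) = 5.423 + 3.054 = 8.477 mol

8.48 mol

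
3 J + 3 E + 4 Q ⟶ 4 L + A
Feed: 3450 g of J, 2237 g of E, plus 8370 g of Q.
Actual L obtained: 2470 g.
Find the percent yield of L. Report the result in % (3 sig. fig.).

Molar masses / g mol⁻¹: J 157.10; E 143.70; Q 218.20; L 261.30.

45.5 %

n(J) = 3450 / 157.10 = 21.96 mol
n(E) = 2237 / 143.70 = 15.57 mol
n(Q) = 8370 / 218.20 = 38.36 mol
n/ν → J: 7.320, E: 5.190, Q: 9.590; E is limiting.
theoretical n(L) = (4/3) × 15.57 = 20.76 mol → 5425 g
% yield = 2470 / 5425 × 100 = 45.53 %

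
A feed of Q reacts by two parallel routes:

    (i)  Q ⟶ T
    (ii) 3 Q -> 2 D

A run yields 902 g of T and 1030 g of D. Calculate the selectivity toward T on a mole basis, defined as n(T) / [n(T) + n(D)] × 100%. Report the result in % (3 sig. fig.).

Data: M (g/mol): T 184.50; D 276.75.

56.8 %

n(T) = 902 / 184.50 = 4.889 mol
n(D) = 1030 / 276.75 = 3.722 mol
selectivity = 4.889/(4.889+3.722) × 100 = 56.78 %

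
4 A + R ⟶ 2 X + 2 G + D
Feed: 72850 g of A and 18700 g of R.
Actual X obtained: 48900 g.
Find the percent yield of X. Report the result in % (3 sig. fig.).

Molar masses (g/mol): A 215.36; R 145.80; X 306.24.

n(A) = 72850 / 215.36 = 338.3 mol
n(R) = 18700 / 145.80 = 128.3 mol
n/ν → A: 84.58, R: 128.3; A is limiting.
theoretical n(X) = (2/4) × 338.3 = 169.2 mol → 51820 g
% yield = 48900 / 51820 × 100 = 94.37 %

94.4 %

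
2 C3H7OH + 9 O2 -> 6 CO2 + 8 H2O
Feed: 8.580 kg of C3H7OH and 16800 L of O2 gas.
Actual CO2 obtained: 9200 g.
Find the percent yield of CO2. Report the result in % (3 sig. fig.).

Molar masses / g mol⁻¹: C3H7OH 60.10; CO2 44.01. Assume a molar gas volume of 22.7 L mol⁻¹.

n(C3H7OH) = 8.580×1000 / 60.10 = 142.8 mol
n(O2) = 16800 / 22.7 = 740.1 mol
n/ν → C3H7OH: 71.40, O2: 82.23; C3H7OH is limiting.
theoretical n(CO2) = (6/2) × 142.8 = 428.4 mol → 18850 g
% yield = 9200 / 18850 × 100 = 48.81 %

48.8 %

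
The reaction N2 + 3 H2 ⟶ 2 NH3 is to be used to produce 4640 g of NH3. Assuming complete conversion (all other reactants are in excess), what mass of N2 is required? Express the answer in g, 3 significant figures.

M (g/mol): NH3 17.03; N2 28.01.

3820 g

n(NH3) = 4640 / 17.03 = 272.5 mol
n(N2) = (1/2) × 272.5 = 136.3 mol
mass = 136.3 × 28.01 = 3818 g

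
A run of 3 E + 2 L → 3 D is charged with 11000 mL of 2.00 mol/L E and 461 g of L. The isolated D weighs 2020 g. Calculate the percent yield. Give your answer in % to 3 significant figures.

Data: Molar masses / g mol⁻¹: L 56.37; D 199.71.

82.5 %

n(E) = 2.00 × 11000/1000 = 22.00 mol
n(L) = 461.0 / 56.37 = 8.178 mol
n/ν for E = 22.00/3 = 7.333
n/ν for L = 8.178/2 = 4.089
Smallest n/ν is L → limiting reagent.
theoretical n(D) = (3/2) × 8.178 = 12.27 mol → 2450 g
% yield = 2020 / 2450 × 100 = 82.45 %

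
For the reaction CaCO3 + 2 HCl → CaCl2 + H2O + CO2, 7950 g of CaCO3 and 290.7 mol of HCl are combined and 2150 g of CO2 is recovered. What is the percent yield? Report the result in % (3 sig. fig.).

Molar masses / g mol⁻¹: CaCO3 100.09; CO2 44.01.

61.5 %

n(CaCO3) = 7950 / 100.09 = 79.43 mol
n(HCl) = 290.7 mol
n/ν for CaCO3 = 79.43/1 = 79.43
n/ν for HCl = 290.7/2 = 145.4
Smallest n/ν is CaCO3 → limiting reagent.
theoretical n(CO2) = (1/1) × 79.43 = 79.43 mol → 3496 g
% yield = 2150 / 3496 × 100 = 61.50 %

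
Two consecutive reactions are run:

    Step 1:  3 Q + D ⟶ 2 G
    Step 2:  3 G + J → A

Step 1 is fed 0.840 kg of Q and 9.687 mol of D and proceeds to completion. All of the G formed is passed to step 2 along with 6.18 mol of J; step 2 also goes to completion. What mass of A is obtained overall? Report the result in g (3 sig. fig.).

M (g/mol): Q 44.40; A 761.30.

Step 1:
n(Q) = 0.8400×1000 / 44.40 = 18.92 mol
n(D) = 9.687 mol
n/ν → Q: 6.307, D: 9.687; Q is limiting.
n(G) produced = (2/3) × 18.92 = 12.61 mol
Step 2:
n(G) available = 12.61 mol
n(J) = 6.180 mol
n/ν → G: 4.203, J: 6.180; G is limiting.
n(A) = (1/3) × 12.61 = 4.203 mol
mass = 4.203 × 761.30 = 3200 g

3200 g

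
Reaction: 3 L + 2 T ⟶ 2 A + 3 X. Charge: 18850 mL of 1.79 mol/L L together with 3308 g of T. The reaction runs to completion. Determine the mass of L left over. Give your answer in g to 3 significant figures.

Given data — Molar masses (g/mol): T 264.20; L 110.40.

1650 g

n(L) = 1.79 × 18850/1000 = 33.74 mol
n(T) = 3308 / 264.20 = 12.52 mol
n/ν for L = 33.74/3 = 11.25
n/ν for T = 12.52/2 = 6.260
Smallest n/ν is T → limiting reagent.
L consumed = (3/2) × 12.52 = 18.78 mol
L remaining = 33.74 − 18.78 = 14.96 mol
mass = 14.96 × 110.40 = 1652 g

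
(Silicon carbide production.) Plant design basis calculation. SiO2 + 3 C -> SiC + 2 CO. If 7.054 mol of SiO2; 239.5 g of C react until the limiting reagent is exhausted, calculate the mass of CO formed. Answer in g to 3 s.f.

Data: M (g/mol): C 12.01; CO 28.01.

n(SiO2) = 7.054 mol
n(C) = 239.5 / 12.01 = 19.94 mol
n/ν → SiO2: 7.054, C: 6.647; C is limiting.
n(CO) = (2/3) × 19.94 = 13.29 mol
mass = 13.29 × 28.01 = 372.3 g

372 g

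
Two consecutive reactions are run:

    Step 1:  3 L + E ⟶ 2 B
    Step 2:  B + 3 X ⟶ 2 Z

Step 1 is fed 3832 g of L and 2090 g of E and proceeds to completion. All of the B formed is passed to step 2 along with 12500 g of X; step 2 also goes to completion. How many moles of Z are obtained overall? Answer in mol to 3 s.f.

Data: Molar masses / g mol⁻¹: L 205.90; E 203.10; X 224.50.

24.8 mol

Step 1:
n(L) = 3832 / 205.90 = 18.61 mol
n(E) = 2090 / 203.10 = 10.29 mol
n/ν for L = 18.61/3 = 6.203
n/ν for E = 10.29/1 = 10.29
Smallest n/ν is L → limiting reagent.
n(B) produced = (2/3) × 18.61 = 12.41 mol
Step 2:
n(B) available = 12.41 mol
n(X) = 12500 / 224.50 = 55.68 mol
n/ν for B = 12.41/1 = 12.41
n/ν for X = 55.68/3 = 18.56
Smallest n/ν is B → limiting reagent.
n(Z) = (2/1) × 12.41 = 24.82 mol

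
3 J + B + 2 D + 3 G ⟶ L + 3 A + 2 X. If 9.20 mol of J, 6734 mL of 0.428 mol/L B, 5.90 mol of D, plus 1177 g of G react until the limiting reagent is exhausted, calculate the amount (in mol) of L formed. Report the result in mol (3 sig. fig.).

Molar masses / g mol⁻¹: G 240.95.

n(J) = 9.200 mol
n(B) = 0.428 × 6734/1000 = 2.882 mol
n(D) = 5.900 mol
n(G) = 1177 / 240.95 = 4.885 mol
n/ν for J = 9.200/3 = 3.067
n/ν for B = 2.882/1 = 2.882
n/ν for D = 5.900/2 = 2.950
n/ν for G = 4.885/3 = 1.628
Smallest n/ν is G → limiting reagent.
n(L) = (1/3) × 4.885 = 1.628 mol

1.63 mol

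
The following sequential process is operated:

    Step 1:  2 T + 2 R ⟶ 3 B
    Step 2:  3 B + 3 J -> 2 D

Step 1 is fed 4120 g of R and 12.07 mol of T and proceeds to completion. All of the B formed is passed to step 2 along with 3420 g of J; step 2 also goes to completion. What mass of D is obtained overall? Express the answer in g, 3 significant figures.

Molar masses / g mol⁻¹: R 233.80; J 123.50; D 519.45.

6270 g

Step 1:
n(R) = 4120 / 233.80 = 17.62 mol
n(T) = 12.07 mol
n/ν for R = 17.62/2 = 8.810
n/ν for T = 12.07/2 = 6.035
Smallest n/ν is T → limiting reagent.
n(B) produced = (3/2) × 12.07 = 18.11 mol
Step 2:
n(B) available = 18.11 mol
n(J) = 3420 / 123.50 = 27.69 mol
n/ν for B = 18.11/3 = 6.037
n/ν for J = 27.69/3 = 9.230
Smallest n/ν is B → limiting reagent.
n(D) = (2/3) × 18.11 = 12.07 mol
mass = 12.07 × 519.45 = 6270 g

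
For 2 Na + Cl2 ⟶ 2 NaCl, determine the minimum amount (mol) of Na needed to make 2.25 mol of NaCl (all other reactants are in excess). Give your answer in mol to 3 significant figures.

n(NaCl) = 2.250 mol
n(Na) = (2/2) × 2.250 = 2.250 mol

2.25 mol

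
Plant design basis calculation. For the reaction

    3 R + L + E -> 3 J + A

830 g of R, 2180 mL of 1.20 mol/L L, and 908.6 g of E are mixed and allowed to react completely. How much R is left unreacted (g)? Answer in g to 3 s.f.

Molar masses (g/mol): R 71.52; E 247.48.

n(R) = 830.0 / 71.52 = 11.61 mol
n(L) = 1.20 × 2180/1000 = 2.616 mol
n(E) = 908.6 / 247.48 = 3.671 mol
n/ν → R: 3.870, L: 2.616, E: 3.671; L is limiting.
R consumed = (3/1) × 2.616 = 7.848 mol
R remaining = 11.61 − 7.848 = 3.762 mol
mass = 3.762 × 71.52 = 269.1 g

269 g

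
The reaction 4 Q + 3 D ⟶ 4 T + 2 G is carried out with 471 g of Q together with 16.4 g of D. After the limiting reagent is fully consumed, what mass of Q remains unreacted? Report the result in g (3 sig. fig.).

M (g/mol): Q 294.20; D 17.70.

n(Q) = 471.0 / 294.20 = 1.601 mol
n(D) = 16.40 / 17.70 = 0.9266 mol
n/ν for Q = 1.601/4 = 0.4003
n/ν for D = 0.9266/3 = 0.3089
Smallest n/ν is D → limiting reagent.
Q consumed = (4/3) × 0.9266 = 1.235 mol
Q remaining = 1.601 − 1.235 = 0.3660 mol
mass = 0.3660 × 294.20 = 107.7 g

108 g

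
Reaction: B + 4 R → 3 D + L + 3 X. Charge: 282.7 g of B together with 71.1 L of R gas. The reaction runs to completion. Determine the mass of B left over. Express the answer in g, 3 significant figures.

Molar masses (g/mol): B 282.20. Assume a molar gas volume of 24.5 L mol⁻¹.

n(B) = 282.7 / 282.20 = 1.002 mol
n(R) = 71.10 / 24.5 = 2.902 mol
n/ν → B: 1.002, R: 0.7255; R is limiting.
B consumed = (1/4) × 2.902 = 0.7255 mol
B remaining = 1.002 − 0.7255 = 0.2765 mol
mass = 0.2765 × 282.20 = 78.03 g

78.0 g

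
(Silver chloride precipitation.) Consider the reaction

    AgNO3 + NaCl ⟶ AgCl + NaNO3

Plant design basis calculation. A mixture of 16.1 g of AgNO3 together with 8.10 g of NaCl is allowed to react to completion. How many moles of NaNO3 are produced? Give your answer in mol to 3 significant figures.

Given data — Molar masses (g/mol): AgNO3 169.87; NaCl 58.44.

0.0948 mol

n(AgNO3) = 16.10 / 169.87 = 0.09478 mol
n(NaCl) = 8.100 / 58.44 = 0.1386 mol
n/ν for AgNO3 = 0.09478/1 = 0.09478
n/ν for NaCl = 0.1386/1 = 0.1386
Smallest n/ν is AgNO3 → limiting reagent.
n(NaNO3) = (1/1) × 0.09478 = 0.09478 mol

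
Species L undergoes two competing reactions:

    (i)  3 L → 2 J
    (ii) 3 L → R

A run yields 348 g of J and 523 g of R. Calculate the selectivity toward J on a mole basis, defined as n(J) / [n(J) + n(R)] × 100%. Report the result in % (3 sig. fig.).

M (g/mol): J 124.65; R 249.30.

n(J) = 348 / 124.65 = 2.792 mol
n(R) = 523 / 249.30 = 2.098 mol
selectivity = 2.792/(2.792+2.098) × 100 = 57.10 %

57.1 %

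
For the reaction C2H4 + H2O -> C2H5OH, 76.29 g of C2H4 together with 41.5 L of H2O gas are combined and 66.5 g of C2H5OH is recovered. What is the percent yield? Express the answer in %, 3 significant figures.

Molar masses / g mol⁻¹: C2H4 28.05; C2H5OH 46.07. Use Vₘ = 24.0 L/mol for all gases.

n(C2H4) = 76.29 / 28.05 = 2.720 mol
n(H2O) = 41.50 / 24.0 = 1.729 mol
n/ν for C2H4 = 2.720/1 = 2.720
n/ν for H2O = 1.729/1 = 1.729
Smallest n/ν is H2O → limiting reagent.
theoretical n(C2H5OH) = (1/1) × 1.729 = 1.729 mol → 79.66 g
% yield = 66.5 / 79.66 × 100 = 83.48 %

83.5 %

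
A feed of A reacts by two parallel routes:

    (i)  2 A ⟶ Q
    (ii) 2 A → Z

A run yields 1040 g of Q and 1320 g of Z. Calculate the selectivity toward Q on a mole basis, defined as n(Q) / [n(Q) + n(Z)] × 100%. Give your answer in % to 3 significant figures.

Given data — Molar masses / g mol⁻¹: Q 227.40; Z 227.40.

44.1 %

n(Q) = 1040 / 227.40 = 4.573 mol
n(Z) = 1320 / 227.40 = 5.805 mol
selectivity = 4.573/(4.573+5.805) × 100 = 44.06 %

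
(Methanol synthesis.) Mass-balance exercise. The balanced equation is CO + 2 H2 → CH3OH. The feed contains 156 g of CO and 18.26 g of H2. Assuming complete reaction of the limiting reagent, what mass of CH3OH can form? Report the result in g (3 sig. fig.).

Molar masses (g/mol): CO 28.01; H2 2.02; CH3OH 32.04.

n(CO) = 156.0 / 28.01 = 5.569 mol
n(H2) = 18.26 / 2.02 = 9.040 mol
n/ν → CO: 5.569, H2: 4.520; H2 is limiting.
n(CH3OH) = (1/2) × 9.040 = 4.520 mol
mass = 4.520 × 32.04 = 144.8 g

145 g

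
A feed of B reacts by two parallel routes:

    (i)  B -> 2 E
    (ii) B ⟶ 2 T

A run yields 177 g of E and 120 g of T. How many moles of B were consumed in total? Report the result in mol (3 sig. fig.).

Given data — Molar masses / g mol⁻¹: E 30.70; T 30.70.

n(E) = 177 / 30.70 = 5.765 mol
n(T) = 120 / 30.70 = 3.909 mol
n(B) via (i) = (1/2)×5.765 = 2.883 mol
n(B) via (ii) = (1/2)×3.909 = 1.955 mol
total n(B) = 2.883 + 1.955 = 4.838 mol

4.84 mol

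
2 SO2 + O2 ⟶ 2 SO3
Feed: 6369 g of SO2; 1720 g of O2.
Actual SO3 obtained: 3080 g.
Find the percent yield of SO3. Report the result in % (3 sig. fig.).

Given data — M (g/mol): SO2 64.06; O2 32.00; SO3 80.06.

n(SO2) = 6369 / 64.06 = 99.42 mol
n(O2) = 1720 / 32.00 = 53.75 mol
n/ν → SO2: 49.71, O2: 53.75; SO2 is limiting.
theoretical n(SO3) = (2/2) × 99.42 = 99.42 mol → 7960 g
% yield = 3080 / 7960 × 100 = 38.69 %

38.7 %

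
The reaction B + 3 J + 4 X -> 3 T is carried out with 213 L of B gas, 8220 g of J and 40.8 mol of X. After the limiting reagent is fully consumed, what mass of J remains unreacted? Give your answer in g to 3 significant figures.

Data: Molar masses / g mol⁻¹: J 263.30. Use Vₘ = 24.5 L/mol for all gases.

n(B) = 213.0 / 24.5 = 8.694 mol
n(J) = 8220 / 263.30 = 31.22 mol
n(X) = 40.80 mol
n/ν for B = 8.694/1 = 8.694
n/ν for J = 31.22/3 = 10.41
n/ν for X = 40.80/4 = 10.20
Smallest n/ν is B → limiting reagent.
J consumed = (3/1) × 8.694 = 26.08 mol
J remaining = 31.22 − 26.08 = 5.140 mol
mass = 5.140 × 263.30 = 1353 g

1350 g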